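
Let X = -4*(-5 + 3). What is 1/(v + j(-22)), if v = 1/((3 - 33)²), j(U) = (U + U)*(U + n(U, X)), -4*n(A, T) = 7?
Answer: 900/940501 ≈ 0.00095694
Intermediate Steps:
X = 8 (X = -4*(-2) = 8)
n(A, T) = -7/4 (n(A, T) = -¼*7 = -7/4)
j(U) = 2*U*(-7/4 + U) (j(U) = (U + U)*(U - 7/4) = (2*U)*(-7/4 + U) = 2*U*(-7/4 + U))
v = 1/900 (v = 1/((-30)²) = 1/900 ≈ 0.0011111)
1/(v + j(-22)) = 1/(1/900 + (½)*(-22)*(-7 + 4*(-22))) = 1/(1/900 + (½)*(-22)*(-7 - 88)) = 1/(1/900 + (½)*(-22)*(-95)) = 1/(1/900 + 1045) = 1/(940501/900) = 900/940501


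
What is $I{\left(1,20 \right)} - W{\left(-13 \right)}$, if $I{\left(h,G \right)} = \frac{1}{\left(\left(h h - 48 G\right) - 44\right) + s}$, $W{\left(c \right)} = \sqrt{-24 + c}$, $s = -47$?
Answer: $- \frac{1}{1050} - i \sqrt{37} \approx -0.00095238 - 6.0828 i$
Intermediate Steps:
$I{\left(h,G \right)} = \frac{1}{-91 + h^{2} - 48 G}$ ($I{\left(h,G \right)} = \frac{1}{\left(\left(h h - 48 G\right) - 44\right) - 47} = \frac{1}{\left(\left(h^{2} - 48 G\right) - 44\right) - 47} = \frac{1}{\left(-44 + h^{2} - 48 G\right) - 47} = \frac{1}{-91 + h^{2} - 48 G}$)
$I{\left(1,20 \right)} - W{\left(-13 \right)} = \frac{1}{-91 + 1^{2} - 960} - \sqrt{-24 - 13} = \frac{1}{-91 + 1 - 960} - \sqrt{-37} = \frac{1}{-1050} - i \sqrt{37} = - \frac{1}{1050} - i \sqrt{37}$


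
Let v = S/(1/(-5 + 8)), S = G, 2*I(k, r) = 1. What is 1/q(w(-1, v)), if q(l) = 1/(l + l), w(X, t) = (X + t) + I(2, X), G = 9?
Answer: 53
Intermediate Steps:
I(k, r) = ½ (I(k, r) = (½)*1 = ½)
S = 9
v = 27 (v = 9/(1/(-5 + 8)) = 9/(1/3) = 9/(⅓) = 9*3 = 27)
w(X, t) = ½ + X + t (w(X, t) = (X + t) + ½ = ½ + X + t)
q(l) = 1/(2*l)
1/q(w(-1, v)) = 1/(1/(2*(½ - 1 + 27))) = 1/(1/(2*(53/2))) = 1/((½)*(2/53)) = 1/(1/53) = 53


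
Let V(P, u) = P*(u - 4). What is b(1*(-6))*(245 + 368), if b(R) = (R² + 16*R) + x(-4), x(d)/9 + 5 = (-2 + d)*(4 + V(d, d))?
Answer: -1256037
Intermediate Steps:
V(P, u) = P*(-4 + u)
x(d) = -45 + 9*(-2 + d)*(4 + d*(-4 + d)) (x(d) = -45 + 9*((-2 + d)*(4 + d*(-4 + d))) = -45 + 9*(-2 + d)*(4 + d*(-4 + d)))
b(R) = -1989 + R² + 16*R (b(R) = (R² + 16*R) + (-117 - 54*(-4)² + 9*(-4)³ + 108*(-4)) = (R² + 16*R) + (-117 - 54*16 + 9*(-64) - 432) = (R² + 16*R) + (-117 - 864 - 576 - 432) = (R² + 16*R) - 1989 = -1989 + R² + 16*R)
b(1*(-6))*(245 + 368) = (-1989 + (1*(-6))² + 16*(1*(-6)))*(245 + 368) = (-1989 + (-6)² + 16*(-6))*613 = (-1989 + 36 - 96)*613 = -2049*613 = -1256037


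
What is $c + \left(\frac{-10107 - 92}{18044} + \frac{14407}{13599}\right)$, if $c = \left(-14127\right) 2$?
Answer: $- \frac{6932855314717}{245380356} \approx -28254.0$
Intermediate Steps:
$c = -28254$
$c + \left(\frac{-10107 - 92}{18044} + \frac{14407}{13599}\right) = -28254 + \left(\frac{-10107 - 92}{18044} + \frac{14407}{13599}\right) = -28254 + \left(\left(-10107 - 92\right) \frac{1}{18044} + 14407 \cdot \frac{1}{13599}\right) = -28254 + \left(\left(-10199\right) \frac{1}{18044} + \frac{14407}{13599}\right) = -28254 + \left(- \frac{10199}{18044} + \frac{14407}{13599}\right) = -28254 + \frac{121263707}{245380356} = - \frac{6932855314717}{245380356}$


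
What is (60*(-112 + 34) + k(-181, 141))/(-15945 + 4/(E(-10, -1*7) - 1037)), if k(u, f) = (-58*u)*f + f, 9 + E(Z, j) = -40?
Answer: -801293697/8658137 ≈ -92.548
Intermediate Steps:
E(Z, j) = -49 (E(Z, j) = -9 - 40 = -49)
k(u, f) = f - 58*f*u (k(u, f) = -58*f*u + f = f - 58*f*u)
(60*(-112 + 34) + k(-181, 141))/(-15945 + 4/(E(-10, -1*7) - 1037)) = (60*(-112 + 34) + 141*(1 - 58*(-181)))/(-15945 + 4/(-49 - 1037)) = (60*(-78) + 141*(1 + 10498))/(-15945 + 4/(-1086)) = (-4680 + 141*10499)/(-15945 - 1/1086*4) = (-4680 + 1480359)/(-15945 - 2/543) = 1475679/(-8658137/543) = 1475679*(-543/8658137) = -801293697/8658137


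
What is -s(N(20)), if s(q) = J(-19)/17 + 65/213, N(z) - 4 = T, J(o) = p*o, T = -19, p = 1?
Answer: 2942/3621 ≈ 0.81248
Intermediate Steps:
J(o) = o (J(o) = 1*o = o)
N(z) = -15 (N(z) = 4 - 19 = -15)
s(q) = -2942/3621 (s(q) = -19/17 + 65/213 = -2942/3621)
-s(N(20)) = -1*(-2942/3621) = 2942/3621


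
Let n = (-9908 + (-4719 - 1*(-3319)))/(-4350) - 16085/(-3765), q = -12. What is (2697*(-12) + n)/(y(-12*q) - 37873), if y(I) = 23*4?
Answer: 5888188407/6875197475 ≈ 0.85644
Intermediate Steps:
y(I) = 92
n = 1250493/181975 (n = (-9908 + (-4719 + 3319))*(-1/4350) - 16085*(-1/3765) = (-9908 - 1400)*(-1/4350) + 3217/753 = -11308*(-1/4350) + 3217/753 = 5654/2175 + 3217/753 = 1250493/181975 ≈ 6.8718)
(2697*(-12) + n)/(y(-12*q) - 37873) = (2697*(-12) + 1250493/181975)/(92 - 37873) = (-32364 + 1250493/181975)/(-37781) = -5888188407/181975*(-1/37781) = 5888188407/6875197475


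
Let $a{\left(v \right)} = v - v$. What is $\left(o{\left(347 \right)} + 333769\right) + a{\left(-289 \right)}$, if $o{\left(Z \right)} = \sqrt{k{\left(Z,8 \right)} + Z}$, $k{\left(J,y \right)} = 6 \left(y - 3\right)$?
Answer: $333769 + \sqrt{377} \approx 3.3379 \cdot 10^{5}$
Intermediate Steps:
$k{\left(J,y \right)} = -18 + 6 y$ ($k{\left(J,y \right)} = 6 \left(-3 + y\right) = -18 + 6 y$)
$a{\left(v \right)} = 0$
$o{\left(Z \right)} = \sqrt{30 + Z}$ ($o{\left(Z \right)} = \sqrt{\left(-18 + 6 \cdot 8\right) + Z} = \sqrt{\left(-18 + 48\right) + Z} = \sqrt{30 + Z}$)
$\left(o{\left(347 \right)} + 333769\right) + a{\left(-289 \right)} = \left(\sqrt{30 + 347} + 333769\right) + 0 = \left(\sqrt{377} + 333769\right) + 0 = \left(333769 + \sqrt{377}\right) + 0 = 333769 + \sqrt{377}$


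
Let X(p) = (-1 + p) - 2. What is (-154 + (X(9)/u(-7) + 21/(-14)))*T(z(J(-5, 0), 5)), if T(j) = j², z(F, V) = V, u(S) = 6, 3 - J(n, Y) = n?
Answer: -7725/2 ≈ -3862.5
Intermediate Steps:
J(n, Y) = 3 - n
X(p) = -3 + p
(-154 + (X(9)/u(-7) + 21/(-14)))*T(z(J(-5, 0), 5)) = (-154 + ((-3 + 9)/6 + 21/(-14)))*5² = (-154 + (6*(⅙) + 21*(-1/14)))*25 = (-154 + (1 - 3/2))*25 = (-154 - ½)*25 = -309/2*25 = -7725/2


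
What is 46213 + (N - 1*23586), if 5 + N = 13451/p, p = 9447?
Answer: 213723485/9447 ≈ 22623.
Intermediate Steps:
N = -33784/9447 (N = -5 + 13451/9447 = -33784/9447 ≈ -3.5762)
46213 + (N - 1*23586) = 46213 + (-33784/9447 - 1*23586) = 46213 + (-33784/9447 - 23586) = 46213 - 222850726/9447 = 213723485/9447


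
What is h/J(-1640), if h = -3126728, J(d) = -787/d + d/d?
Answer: -5127833920/2427 ≈ -2.1128e+6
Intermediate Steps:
J(d) = 1 - 787/d (J(d) = -787/d + 1 = 1 - 787/d)
h/J(-1640) = -3126728*(-1640/(-787 - 1640)) = -3126728/((-1/1640*(-2427))) = -3126728/2427/1640 = -3126728*1640/2427 = -5127833920/2427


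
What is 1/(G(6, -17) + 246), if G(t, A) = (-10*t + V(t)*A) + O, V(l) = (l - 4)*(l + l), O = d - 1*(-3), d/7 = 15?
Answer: -1/114 ≈ -0.0087719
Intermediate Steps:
d = 105 (d = 7*15 = 105)
O = 108 (O = 105 - 1*(-3) = 105 + 3 = 108)
V(l) = 2*l*(-4 + l) (V(l) = (-4 + l)*(2*l) = 2*l*(-4 + l))
G(t, A) = 108 - 10*t + 2*A*t*(-4 + t) (G(t, A) = (-10*t + (2*t*(-4 + t))*A) + 108 = (-10*t + 2*A*t*(-4 + t)) + 108 = 108 - 10*t + 2*A*t*(-4 + t))
1/(G(6, -17) + 246) = 1/((108 - 10*6 + 2*(-17)*6*(-4 + 6)) + 246) = 1/((108 - 60 + 2*(-17)*6*2) + 246) = 1/((108 - 60 - 408) + 246) = 1/(-360 + 246) = 1/(-114) = -1/114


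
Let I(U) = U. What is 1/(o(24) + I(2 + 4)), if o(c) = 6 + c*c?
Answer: 1/588 ≈ 0.0017007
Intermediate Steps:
o(c) = 6 + c**2
1/(o(24) + I(2 + 4)) = 1/((6 + 24**2) + (2 + 4)) = 1/((6 + 576) + 6) = 1/(582 + 6) = 1/588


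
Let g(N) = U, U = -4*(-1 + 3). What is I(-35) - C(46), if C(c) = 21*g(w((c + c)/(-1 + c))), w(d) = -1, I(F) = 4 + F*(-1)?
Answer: 207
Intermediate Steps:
I(F) = 4 - F
U = -8 (U = -4*2 = -8)
g(N) = -8
C(c) = -168 (C(c) = 21*(-8) = -168)
I(-35) - C(46) = (4 - 1*(-35)) - 1*(-168) = (4 + 35) + 168 = 39 + 168 = 207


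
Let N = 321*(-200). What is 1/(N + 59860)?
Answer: -1/4340 ≈ -0.00023041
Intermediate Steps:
N = -64200
1/(N + 59860) = 1/(-64200 + 59860) = 1/(-4340) = -1/4340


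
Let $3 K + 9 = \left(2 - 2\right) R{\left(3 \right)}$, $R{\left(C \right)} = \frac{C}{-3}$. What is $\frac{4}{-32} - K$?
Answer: $\frac{23}{8} \approx 2.875$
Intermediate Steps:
$R{\left(C \right)} = - \frac{C}{3}$ ($R{\left(C \right)} = C \left(- \frac{1}{3}\right) = - \frac{C}{3}$)
$K = -3$ ($K = -3 + \frac{\left(2 - 2\right) \left(\left(- \frac{1}{3}\right) 3\right)}{3} = -3 + \frac{0 \left(-1\right)}{3} = -3 + \frac{1}{3} \cdot 0 = -3 + 0 = -3$)
$\frac{4}{-32} - K = \frac{4}{-32} - -3 = 4 \left(- \frac{1}{32}\right) + 3 = - \frac{1}{8} + 3 = \frac{23}{8}$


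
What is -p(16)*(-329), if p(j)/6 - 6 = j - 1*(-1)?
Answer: 45402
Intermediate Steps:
p(j) = 42 + 6*j (p(j) = 36 + 6*(j - 1*(-1)) = 36 + 6*(j + 1) = 36 + 6*(1 + j) = 36 + (6 + 6*j) = 42 + 6*j)
-p(16)*(-329) = -(42 + 6*16)*(-329) = -(42 + 96)*(-329) = -138*(-329) = -1*(-45402) = 45402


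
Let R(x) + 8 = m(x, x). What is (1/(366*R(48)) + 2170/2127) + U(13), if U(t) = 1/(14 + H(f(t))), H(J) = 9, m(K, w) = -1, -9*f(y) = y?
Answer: 57120319/53715258 ≈ 1.0634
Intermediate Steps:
f(y) = -y/9
R(x) = -9 (R(x) = -8 - 1 = -9)
U(t) = 1/23 (U(t) = 1/(14 + 9) = 1/23)
(1/(366*R(48)) + 2170/2127) + U(13) = (1/(366*(-9)) + 2170/2127) + 1/23 = ((1/366)*(-⅑) + 2170*(1/2127)) + 1/23 = (-1/3294 + 2170/2127) + 1/23 = 2381951/2335446 + 1/23 = 57120319/53715258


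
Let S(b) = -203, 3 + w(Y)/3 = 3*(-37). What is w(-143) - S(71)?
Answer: -139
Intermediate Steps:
w(Y) = -342 (w(Y) = -9 + 3*(3*(-37)) = -9 + 3*(-111) = -9 - 333 = -342)
w(-143) - S(71) = -342 - 1*(-203) = -342 + 203 = -139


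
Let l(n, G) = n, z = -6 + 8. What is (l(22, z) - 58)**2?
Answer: 1296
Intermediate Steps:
z = 2
(l(22, z) - 58)**2 = (22 - 58)**2 = (-36)**2 = 1296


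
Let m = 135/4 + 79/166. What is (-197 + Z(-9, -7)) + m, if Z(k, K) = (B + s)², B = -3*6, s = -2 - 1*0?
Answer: 78759/332 ≈ 237.23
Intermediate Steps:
s = -2 (s = -2 + 0 = -2)
B = -18
Z(k, K) = 400 (Z(k, K) = (-18 - 2)² = (-20)² = 400)
m = 11363/332 (m = 135*(¼) + 79*(1/166) = 135/4 + 79/166 = 11363/332 ≈ 34.226)
(-197 + Z(-9, -7)) + m = (-197 + 400) + 11363/332 = 203 + 11363/332 = 78759/332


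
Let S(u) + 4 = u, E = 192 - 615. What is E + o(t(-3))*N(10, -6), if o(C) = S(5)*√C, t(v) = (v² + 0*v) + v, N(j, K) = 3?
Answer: -423 + 3*√6 ≈ -415.65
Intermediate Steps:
E = -423
S(u) = -4 + u
t(v) = v + v² (t(v) = (v² + 0) + v = v² + v = v + v²)
o(C) = √C (o(C) = (-4 + 5)*√C = 1*√C = √C)
E + o(t(-3))*N(10, -6) = -423 + √(-3*(1 - 3))*3 = -423 + √(-3*(-2))*3 = -423 + √6*3 = -423 + 3*√6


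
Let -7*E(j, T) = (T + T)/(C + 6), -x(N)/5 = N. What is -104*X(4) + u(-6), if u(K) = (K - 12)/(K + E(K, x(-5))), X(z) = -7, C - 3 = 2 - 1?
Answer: 34342/47 ≈ 730.68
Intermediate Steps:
C = 4 (C = 3 + (2 - 1) = 3 + 1 = 4)
x(N) = -5*N
E(j, T) = -T/35 (E(j, T) = -(T + T)/(7*(4 + 6)) = -2*T/(7*10) = -T/35)
u(K) = (-12 + K)/(-5/7 + K) (u(K) = (K - 12)/(K - (-1)*(-5)/7) = (-12 + K)/(K - 1/35*25) = (-12 + K)/(K - 5/7) = (-12 + K)/(-5/7 + K))
-104*X(4) + u(-6) = -104*(-7) + 7*(-12 - 6)/(-5 + 7*(-6)) = 728 + 7*(-18)/(-5 - 42) = 728 + 7*(-18)/(-47) = 728 + 7*(-1/47)*(-18) = 728 + 126/47 = 34342/47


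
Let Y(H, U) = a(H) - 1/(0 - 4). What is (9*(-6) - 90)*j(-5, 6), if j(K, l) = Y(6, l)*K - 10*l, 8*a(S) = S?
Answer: 9360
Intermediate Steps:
a(S) = S/8
Y(H, U) = ¼ + H/8 (Y(H, U) = H/8 - 1/(0 - 4) = H/8 - 1/(-4) = H/8 - 1*(-¼) = H/8 + ¼ = ¼ + H/8)
j(K, l) = K - 10*l (j(K, l) = (¼ + (⅛)*6)*K - 10*l = (¼ + ¾)*K - 10*l = 1*K - 10*l = K - 10*l)
(9*(-6) - 90)*j(-5, 6) = (9*(-6) - 90)*(-5 - 10*6) = (-54 - 90)*(-5 - 60) = -144*(-65) = 9360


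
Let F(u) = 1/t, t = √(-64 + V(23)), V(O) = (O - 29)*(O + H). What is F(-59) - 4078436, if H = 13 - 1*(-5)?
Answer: -4078436 - I*√310/310 ≈ -4.0784e+6 - 0.056796*I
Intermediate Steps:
H = 18 (H = 13 + 5 = 18)
V(O) = (-29 + O)*(18 + O) (V(O) = (O - 29)*(O + 18) = (-29 + O)*(18 + O))
t = I*√310 (t = √(-64 + (-522 + 23² - 11*23)) = √(-64 + (-522 + 529 - 253)) = √(-64 - 246) = √(-310) = I*√310 ≈ 17.607*I)
F(u) = -I*√310/310 (F(u) = 1/(I*√310) = -I*√310/310)
F(-59) - 4078436 = -I*√310/310 - 4078436 = -4078436 - I*√310/310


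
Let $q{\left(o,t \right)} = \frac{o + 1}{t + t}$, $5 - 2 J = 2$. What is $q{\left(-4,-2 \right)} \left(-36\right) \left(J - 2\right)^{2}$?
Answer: $- \frac{27}{4} \approx -6.75$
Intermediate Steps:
$J = \frac{3}{2}$ ($J = \frac{5}{2} - 1 = \frac{3}{2} \approx 1.5$)
$q{\left(o,t \right)} = \frac{1 + o}{2 t}$
$q{\left(-4,-2 \right)} \left(-36\right) \left(J - 2\right)^{2} = \frac{1 - 4}{2 \left(-2\right)} \left(-36\right) \left(\frac{3}{2} - 2\right)^{2} = \frac{1}{2} \left(- \frac{1}{2}\right) \left(-3\right) \left(-36\right) \left(- \frac{1}{2}\right)^{2} = \frac{3}{4} \left(-36\right) \frac{1}{4} = \left(-27\right) \frac{1}{4} = - \frac{27}{4}$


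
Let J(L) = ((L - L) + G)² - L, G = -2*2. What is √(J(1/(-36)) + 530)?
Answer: √19657/6 ≈ 23.367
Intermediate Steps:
G = -4
J(L) = 16 - L (J(L) = ((L - L) - 4)² - L = (0 - 4)² - L = (-4)² - L = 16 - L)
√(J(1/(-36)) + 530) = √((16 - 1/(-36)) + 530) = √((16 - 1*(-1/36)) + 530) = √((16 + 1/36) + 530) = √(577/36 + 530) = √(19657/36) = √19657/6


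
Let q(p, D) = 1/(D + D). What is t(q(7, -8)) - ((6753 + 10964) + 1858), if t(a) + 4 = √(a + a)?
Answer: -19579 + I*√2/4 ≈ -19579.0 + 0.35355*I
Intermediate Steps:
q(p, D) = 1/(2*D)
t(a) = -4 + √2*√a (t(a) = -4 + √(a + a) = -4 + √(2*a) = -4 + √2*√a)
t(q(7, -8)) - ((6753 + 10964) + 1858) = (-4 + √2*√((½)/(-8))) - ((6753 + 10964) + 1858) = (-4 + √2*√((½)*(-⅛))) - (17717 + 1858) = (-4 + √2*√(-1/16)) - 1*19575 = (-4 + √2*(I/4)) - 19575 = (-4 + I*√2/4) - 19575 = -19579 + I*√2/4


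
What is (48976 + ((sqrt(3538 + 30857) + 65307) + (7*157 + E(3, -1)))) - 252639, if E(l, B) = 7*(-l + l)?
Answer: -137257 + sqrt(34395) ≈ -1.3707e+5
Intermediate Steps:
E(l, B) = 0 (E(l, B) = 7*0 = 0)
(48976 + ((sqrt(3538 + 30857) + 65307) + (7*157 + E(3, -1)))) - 252639 = (48976 + ((sqrt(3538 + 30857) + 65307) + (7*157 + 0))) - 252639 = (48976 + ((sqrt(34395) + 65307) + (1099 + 0))) - 252639 = (48976 + ((65307 + sqrt(34395)) + 1099)) - 252639 = (48976 + (66406 + sqrt(34395))) - 252639 = (115382 + sqrt(34395)) - 252639 = -137257 + sqrt(34395)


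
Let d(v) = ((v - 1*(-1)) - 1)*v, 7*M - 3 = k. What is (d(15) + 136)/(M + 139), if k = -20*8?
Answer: 2527/816 ≈ 3.0968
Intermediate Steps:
k = -160
M = -157/7 (M = 3/7 + (⅐)*(-160) = 3/7 - 160/7 = -157/7 ≈ -22.429)
d(v) = v² (d(v) = ((v + 1) - 1)*v = ((1 + v) - 1)*v = v*v = v²)
(d(15) + 136)/(M + 139) = (15² + 136)/(-157/7 + 139) = (225 + 136)/(816/7) = 361*(7/816) = 2527/816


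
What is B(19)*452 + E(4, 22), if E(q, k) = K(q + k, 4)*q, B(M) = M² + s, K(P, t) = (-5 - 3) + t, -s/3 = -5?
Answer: 169936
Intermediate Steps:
s = 15 (s = -3*(-5) = 15)
K(P, t) = -8 + t
B(M) = 15 + M² (B(M) = M² + 15 = 15 + M²)
E(q, k) = -4*q (E(q, k) = (-8 + 4)*q = -4*q)
B(19)*452 + E(4, 22) = (15 + 19²)*452 - 4*4 = (15 + 361)*452 - 16 = 376*452 - 16 = 169952 - 16 = 169936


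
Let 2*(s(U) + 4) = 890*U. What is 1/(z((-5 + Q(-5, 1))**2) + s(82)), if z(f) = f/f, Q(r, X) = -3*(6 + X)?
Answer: 1/36487 ≈ 2.7407e-5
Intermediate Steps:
Q(r, X) = -18 - 3*X
s(U) = -4 + 445*U (s(U) = -4 + (890*U)/2 = -4 + 445*U)
z(f) = 1
1/(z((-5 + Q(-5, 1))**2) + s(82)) = 1/(1 + (-4 + 445*82)) = 1/(1 + (-4 + 36490)) = 1/(1 + 36486) = 1/36487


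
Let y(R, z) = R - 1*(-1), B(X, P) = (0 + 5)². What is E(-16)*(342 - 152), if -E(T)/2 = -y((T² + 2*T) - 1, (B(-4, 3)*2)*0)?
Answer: 85120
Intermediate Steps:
B(X, P) = 25 (B(X, P) = 5² = 25)
y(R, z) = 1 + R (y(R, z) = R + 1 = 1 + R)
E(T) = 2*T² + 4*T (E(T) = -(-2)*(1 + ((T² + 2*T) - 1)) = -(-2)*(1 + (-1 + T² + 2*T)) = -(-2)*(T² + 2*T) = -2*(-T² - 2*T) = 2*T² + 4*T)
E(-16)*(342 - 152) = (2*(-16)*(2 - 16))*(342 - 152) = (2*(-16)*(-14))*190 = 448*190 = 85120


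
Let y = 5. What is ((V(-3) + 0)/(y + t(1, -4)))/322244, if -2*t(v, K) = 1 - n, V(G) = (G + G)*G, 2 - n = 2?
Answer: 1/80561 ≈ 1.2413e-5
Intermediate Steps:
n = 0 (n = 2 - 1*2 = 2 - 2 = 0)
V(G) = 2*G² (V(G) = (2*G)*G = 2*G²)
t(v, K) = -½ (t(v, K) = -(1 - 1*0)/2 = -(1 + 0)/2 = -½*1 = -½)
((V(-3) + 0)/(y + t(1, -4)))/322244 = ((2*(-3)² + 0)/(5 - ½))/322244 = ((2*9 + 0)/(9/2))/322244 = ((18 + 0)*(2/9))/322244 = (18*(2/9))/322244 = (1/322244)*4 = 1/80561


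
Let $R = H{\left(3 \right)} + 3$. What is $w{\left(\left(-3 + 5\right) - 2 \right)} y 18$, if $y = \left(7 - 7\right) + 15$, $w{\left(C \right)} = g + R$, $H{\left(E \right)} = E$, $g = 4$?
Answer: $2700$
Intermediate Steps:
$R = 6$ ($R = 3 + 3 = 6$)
$w{\left(C \right)} = 10$ ($w{\left(C \right)} = 4 + 6 = 10$)
$y = 15$ ($y = 0 + 15 = 15$)
$w{\left(\left(-3 + 5\right) - 2 \right)} y 18 = 10 \cdot 15 \cdot 18 = 150 \cdot 18 = 2700$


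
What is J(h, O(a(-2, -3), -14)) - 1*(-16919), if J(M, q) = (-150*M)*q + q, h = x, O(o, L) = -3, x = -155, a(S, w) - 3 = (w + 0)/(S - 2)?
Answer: -52834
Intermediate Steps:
a(S, w) = 3 + w/(-2 + S) (a(S, w) = 3 + (w + 0)/(S - 2) = 3 + w/(-2 + S))
h = -155
J(M, q) = q - 150*M*q (J(M, q) = -150*M*q + q = q - 150*M*q)
J(h, O(a(-2, -3), -14)) - 1*(-16919) = -3*(1 - 150*(-155)) - 1*(-16919) = -3*(1 + 23250) + 16919 = -3*23251 + 16919 = -69753 + 16919 = -52834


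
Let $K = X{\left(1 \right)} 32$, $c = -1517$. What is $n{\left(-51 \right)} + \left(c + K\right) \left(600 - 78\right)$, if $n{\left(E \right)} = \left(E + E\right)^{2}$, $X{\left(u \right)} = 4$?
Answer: $-714654$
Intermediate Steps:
$K = 128$ ($K = 4 \cdot 32 = 128$)
$n{\left(E \right)} = 4 E^{2}$ ($n{\left(E \right)} = \left(2 E\right)^{2} = 4 E^{2}$)
$n{\left(-51 \right)} + \left(c + K\right) \left(600 - 78\right) = 4 \left(-51\right)^{2} + \left(-1517 + 128\right) \left(600 - 78\right) = 4 \cdot 2601 - 725058 = 10404 - 725058 = -714654$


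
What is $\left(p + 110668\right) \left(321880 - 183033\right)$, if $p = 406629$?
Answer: $71825136559$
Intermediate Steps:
$\left(p + 110668\right) \left(321880 - 183033\right) = \left(406629 + 110668\right) \left(321880 - 183033\right) = 517297 \cdot 138847 = 71825136559$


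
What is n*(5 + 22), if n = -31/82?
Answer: -837/82 ≈ -10.207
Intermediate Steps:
n = -31/82 (n = -31*1/82 = -31/82 ≈ -0.37805)
n*(5 + 22) = -31*(5 + 22)/82 = -31/82*27 = -837/82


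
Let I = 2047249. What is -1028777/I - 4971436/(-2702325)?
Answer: 7397677573039/5532332153925 ≈ 1.3372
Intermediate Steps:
-1028777/I - 4971436/(-2702325) = -1028777/2047249 - 4971436/(-2702325) = -1028777*1/2047249 - 4971436*(-1/2702325) = -1028777/2047249 + 4971436/2702325 = 7397677573039/5532332153925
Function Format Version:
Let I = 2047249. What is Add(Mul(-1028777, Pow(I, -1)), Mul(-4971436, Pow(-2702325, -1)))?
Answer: Rational(7397677573039, 5532332153925) ≈ 1.3372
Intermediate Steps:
Add(Mul(-1028777, Pow(I, -1)), Mul(-4971436, Pow(-2702325, -1))) = Add(Mul(-1028777, Pow(2047249, -1)), Mul(-4971436, Pow(-2702325, -1))) = Add(Mul(-1028777, Rational(1, 2047249)), Mul(-4971436, Rational(-1, 2702325))) = Add(Rational(-1028777, 2047249), Rational(4971436, 2702325)) = Rational(7397677573039, 5532332153925)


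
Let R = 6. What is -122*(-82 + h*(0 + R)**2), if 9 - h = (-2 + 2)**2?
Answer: -29524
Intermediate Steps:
h = 9 (h = 9 - (-2 + 2)**2 = 9 - 1*0**2 = 9 - 1*0 = 9 + 0 = 9)
-122*(-82 + h*(0 + R)**2) = -122*(-82 + 9*(0 + 6)**2) = -122*(-82 + 9*6**2) = -122*(-82 + 9*36) = -122*(-82 + 324) = -122*242 = -29524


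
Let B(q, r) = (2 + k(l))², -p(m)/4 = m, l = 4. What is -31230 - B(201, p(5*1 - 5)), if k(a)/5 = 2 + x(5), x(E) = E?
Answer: -32599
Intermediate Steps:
p(m) = -4*m
k(a) = 35 (k(a) = 5*(2 + 5) = 5*7 = 35)
B(q, r) = 1369 (B(q, r) = (2 + 35)² = 37² = 1369)
-31230 - B(201, p(5*1 - 5)) = -31230 - 1*1369 = -31230 - 1369 = -32599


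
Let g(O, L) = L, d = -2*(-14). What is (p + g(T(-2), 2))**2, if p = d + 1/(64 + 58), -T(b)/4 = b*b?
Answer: 13402921/14884 ≈ 900.49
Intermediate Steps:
T(b) = -4*b**2 (T(b) = -4*b*b = -4*b**2)
d = 28
p = 3417/122 (p = 28 + 1/(64 + 58) = 28 + 1/122 = 3417/122 ≈ 28.008)
(p + g(T(-2), 2))**2 = (3417/122 + 2)**2 = (3661/122)**2 = 13402921/14884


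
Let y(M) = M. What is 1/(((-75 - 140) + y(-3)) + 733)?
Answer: 1/515 ≈ 0.0019417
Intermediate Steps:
1/(((-75 - 140) + y(-3)) + 733) = 1/(((-75 - 140) - 3) + 733) = 1/((-215 - 3) + 733) = 1/(-218 + 733) = 1/515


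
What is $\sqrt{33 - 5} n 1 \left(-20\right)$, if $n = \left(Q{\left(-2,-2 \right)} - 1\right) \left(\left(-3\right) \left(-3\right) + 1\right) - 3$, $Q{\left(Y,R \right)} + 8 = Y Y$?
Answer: $2120 \sqrt{7} \approx 5609.0$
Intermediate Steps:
$Q{\left(Y,R \right)} = -8 + Y^{2}$ ($Q{\left(Y,R \right)} = -8 + Y Y = -8 + Y^{2}$)
$n = -53$ ($n = \left(\left(-8 + \left(-2\right)^{2}\right) - 1\right) \left(\left(-3\right) \left(-3\right) + 1\right) - 3 = \left(\left(-8 + 4\right) - 1\right) \left(9 + 1\right) - 3 = \left(-4 - 1\right) 10 - 3 = \left(-5\right) 10 - 3 = -50 - 3 = -53$)
$\sqrt{33 - 5} n 1 \left(-20\right) = \sqrt{33 - 5} \left(-53\right) 1 \left(-20\right) = \sqrt{28} \left(-53\right) \left(-20\right) = 2 \sqrt{7} \left(-53\right) \left(-20\right) = - 106 \sqrt{7} \left(-20\right) = 2120 \sqrt{7}$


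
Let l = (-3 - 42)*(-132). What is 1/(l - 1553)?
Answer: 1/4387 ≈ 0.00022795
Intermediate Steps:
l = 5940 (l = -45*(-132) = 5940)
1/(l - 1553) = 1/(5940 - 1553) = 1/4387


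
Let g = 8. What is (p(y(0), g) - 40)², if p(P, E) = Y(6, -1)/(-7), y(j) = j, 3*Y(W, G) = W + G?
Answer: 714025/441 ≈ 1619.1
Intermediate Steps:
Y(W, G) = G/3 + W/3 (Y(W, G) = (W + G)/3 = (G + W)/3 = G/3 + W/3)
p(P, E) = -5/21 (p(P, E) = ((⅓)*(-1) + (⅓)*6)/(-7) = (-⅓ + 2)*(-⅐) = (5/3)*(-⅐) = -5/21)
(p(y(0), g) - 40)² = (-5/21 - 40)² = (-845/21)² = 714025/441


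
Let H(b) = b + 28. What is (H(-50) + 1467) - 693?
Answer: 752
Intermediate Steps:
H(b) = 28 + b
(H(-50) + 1467) - 693 = ((28 - 50) + 1467) - 693 = (-22 + 1467) - 693 = 1445 - 693 = 752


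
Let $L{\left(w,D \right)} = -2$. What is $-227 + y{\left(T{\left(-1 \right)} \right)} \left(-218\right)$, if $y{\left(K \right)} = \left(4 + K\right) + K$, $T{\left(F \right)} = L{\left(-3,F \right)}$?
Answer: $-227$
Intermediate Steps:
$T{\left(F \right)} = -2$
$y{\left(K \right)} = 4 + 2 K$
$-227 + y{\left(T{\left(-1 \right)} \right)} \left(-218\right) = -227 + \left(4 + 2 \left(-2\right)\right) \left(-218\right) = -227 + \left(4 - 4\right) \left(-218\right) = -227 + 0 \left(-218\right) = -227 + 0 = -227$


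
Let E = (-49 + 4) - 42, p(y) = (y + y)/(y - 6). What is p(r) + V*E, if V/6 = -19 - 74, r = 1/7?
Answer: 1990384/41 ≈ 48546.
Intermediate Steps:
r = 1/7 ≈ 0.14286
p(y) = 2*y/(-6 + y) (p(y) = (2*y)/(-6 + y) = 2*y/(-6 + y))
V = -558 (V = 6*(-19 - 74) = 6*(-93) = -558)
E = -87 (E = -45 - 42 = -87)
p(r) + V*E = 2*(1/7)/(-6 + 1/7) - 558*(-87) = 2*(1/7)/(-41/7) + 48546 = 2*(1/7)*(-7/41) + 48546 = -2/41 + 48546 = 1990384/41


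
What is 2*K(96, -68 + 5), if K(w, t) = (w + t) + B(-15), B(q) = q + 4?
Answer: 44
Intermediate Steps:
B(q) = 4 + q
K(w, t) = -11 + t + w (K(w, t) = (w + t) + (4 - 15) = (t + w) - 11 = -11 + t + w)
2*K(96, -68 + 5) = 2*(-11 + (-68 + 5) + 96) = 2*(-11 - 63 + 96) = 2*22 = 44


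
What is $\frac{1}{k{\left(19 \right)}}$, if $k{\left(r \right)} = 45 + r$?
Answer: $\frac{1}{64} \approx 0.015625$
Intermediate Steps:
$\frac{1}{k{\left(19 \right)}} = \frac{1}{45 + 19} = \frac{1}{64}$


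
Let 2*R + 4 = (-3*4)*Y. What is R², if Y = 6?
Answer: 1444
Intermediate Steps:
R = -38 (R = -2 + (-3*4*6)/2 = -2 + (-12*6)/2 = -2 + (½)*(-72) = -2 - 36 = -38)
R² = (-38)² = 1444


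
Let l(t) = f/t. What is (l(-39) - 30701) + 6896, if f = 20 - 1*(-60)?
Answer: -928475/39 ≈ -23807.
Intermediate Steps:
f = 80 (f = 20 + 60 = 80)
l(t) = 80/t
(l(-39) - 30701) + 6896 = (80/(-39) - 30701) + 6896 = (80*(-1/39) - 30701) + 6896 = (-80/39 - 30701) + 6896 = -1197419/39 + 6896 = -928475/39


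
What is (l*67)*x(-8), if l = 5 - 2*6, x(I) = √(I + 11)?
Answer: -469*√3 ≈ -812.33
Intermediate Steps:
x(I) = √(11 + I)
l = -7 (l = 5 - 12 = -7)
(l*67)*x(-8) = (-7*67)*√(11 - 8) = -469*√3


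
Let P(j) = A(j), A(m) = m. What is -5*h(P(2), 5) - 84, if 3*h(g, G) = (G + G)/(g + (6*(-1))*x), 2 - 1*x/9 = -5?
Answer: -47351/564 ≈ -83.956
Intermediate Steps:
P(j) = j
x = 63 (x = 18 - 9*(-5) = 18 + 45 = 63)
h(g, G) = 2*G/(3*(-378 + g)) (h(g, G) = ((G + G)/(g + (6*(-1))*63))/3 = ((2*G)/(g - 6*63))/3 = ((2*G)/(g - 378))/3 = ((2*G)/(-378 + g))/3 = (2*G/(-378 + g))/3 = 2*G/(3*(-378 + g)))
-5*h(P(2), 5) - 84 = -10*5/(3*(-378 + 2)) - 84 = -10*5/(3*(-376)) - 84 = -10*5*(-1)/(3*376) - 84 = -5*(-5/564) - 84 = 25/564 - 84 = -47351/564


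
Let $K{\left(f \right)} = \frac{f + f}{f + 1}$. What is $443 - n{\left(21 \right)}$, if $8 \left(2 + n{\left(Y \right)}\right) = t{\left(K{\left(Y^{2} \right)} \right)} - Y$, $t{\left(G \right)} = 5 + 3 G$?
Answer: $\frac{788973}{1768} \approx 446.25$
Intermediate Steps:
$K{\left(f \right)} = \frac{2 f}{1 + f}$
$n{\left(Y \right)} = - \frac{11}{8} - \frac{Y}{8} + \frac{3 Y^{2}}{4 \left(1 + Y^{2}\right)}$ ($n{\left(Y \right)} = -2 + \frac{\left(5 + 3 \frac{2 Y^{2}}{1 + Y^{2}}\right) - Y}{8} = -2 + \frac{\left(5 + \frac{6 Y^{2}}{1 + Y^{2}}\right) - Y}{8} = -2 + \frac{5 - Y + \frac{6 Y^{2}}{1 + Y^{2}}}{8} = -2 + \left(\frac{5}{8} - \frac{Y}{8} + \frac{3 Y^{2}}{4 \left(1 + Y^{2}\right)}\right) = - \frac{11}{8} - \frac{Y}{8} + \frac{3 Y^{2}}{4 \left(1 + Y^{2}\right)}$)
$443 - n{\left(21 \right)} = 443 - \frac{-11 - 21 - 21^{3} - 5 \cdot 21^{2}}{8 \left(1 + 21^{2}\right)} = 443 - \frac{-11 - 21 - 9261 - 2205}{8 \left(1 + 441\right)} = 443 - \frac{-11 - 21 - 9261 - 2205}{8 \cdot 442} = 443 - \frac{1}{8} \cdot \frac{1}{442} \left(-11498\right) = 443 - - \frac{5749}{1768} = 443 + \frac{5749}{1768} = \frac{788973}{1768}$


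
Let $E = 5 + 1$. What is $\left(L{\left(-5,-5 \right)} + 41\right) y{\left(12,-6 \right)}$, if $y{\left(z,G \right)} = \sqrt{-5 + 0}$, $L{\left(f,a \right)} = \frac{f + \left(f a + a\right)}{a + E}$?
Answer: $56 i \sqrt{5} \approx 125.22 i$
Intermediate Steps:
$E = 6$
$L{\left(f,a \right)} = \frac{a + f + a f}{6 + a}$ ($L{\left(f,a \right)} = \frac{f + \left(f a + a\right)}{a + 6} = \frac{f + \left(a f + a\right)}{6 + a} = \frac{f + \left(a + a f\right)}{6 + a} = \frac{a + f + a f}{6 + a}$)
$y{\left(z,G \right)} = i \sqrt{5}$ ($y{\left(z,G \right)} = \sqrt{-5} = i \sqrt{5}$)
$\left(L{\left(-5,-5 \right)} + 41\right) y{\left(12,-6 \right)} = \left(\frac{-5 - 5 - -25}{6 - 5} + 41\right) i \sqrt{5} = \left(\frac{-5 - 5 + 25}{1} + 41\right) i \sqrt{5} = \left(1 \cdot 15 + 41\right) i \sqrt{5} = \left(15 + 41\right) i \sqrt{5} = 56 i \sqrt{5}$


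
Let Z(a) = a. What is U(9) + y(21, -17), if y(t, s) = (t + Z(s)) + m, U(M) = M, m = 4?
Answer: 17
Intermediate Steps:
y(t, s) = 4 + s + t (y(t, s) = (t + s) + 4 = (s + t) + 4 = 4 + s + t)
U(9) + y(21, -17) = 9 + (4 - 17 + 21) = 9 + 8 = 17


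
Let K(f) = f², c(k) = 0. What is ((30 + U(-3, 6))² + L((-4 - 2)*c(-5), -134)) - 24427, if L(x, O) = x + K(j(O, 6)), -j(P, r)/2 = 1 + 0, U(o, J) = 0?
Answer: -23523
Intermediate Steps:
j(P, r) = -2 (j(P, r) = -2*(1 + 0) = -2*1 = -2)
L(x, O) = 4 + x (L(x, O) = x + (-2)² = x + 4 = 4 + x)
((30 + U(-3, 6))² + L((-4 - 2)*c(-5), -134)) - 24427 = ((30 + 0)² + (4 + (-4 - 2)*0)) - 24427 = (30² + (4 - 6*0)) - 24427 = (900 + (4 + 0)) - 24427 = (900 + 4) - 24427 = 904 - 24427 = -23523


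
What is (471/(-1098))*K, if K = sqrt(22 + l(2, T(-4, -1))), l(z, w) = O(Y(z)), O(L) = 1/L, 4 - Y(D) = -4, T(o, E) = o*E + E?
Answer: -157*sqrt(354)/1464 ≈ -2.0177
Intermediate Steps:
T(o, E) = E + E*o (T(o, E) = E*o + E = E + E*o)
Y(D) = 8 (Y(D) = 4 - 1*(-4) = 4 + 4 = 8)
O(L) = 1/L
l(z, w) = 1/8
K = sqrt(354)/4 (K = sqrt(22 + 1/8) = sqrt(177/8) = sqrt(354)/4 ≈ 4.7037)
(471/(-1098))*K = (471/(-1098))*(sqrt(354)/4) = (471*(-1/1098))*(sqrt(354)/4) = -157*sqrt(354)/1464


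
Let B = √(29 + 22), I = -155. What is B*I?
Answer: -155*√51 ≈ -1106.9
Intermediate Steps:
B = √51 ≈ 7.1414
B*I = √51*(-155) = -155*√51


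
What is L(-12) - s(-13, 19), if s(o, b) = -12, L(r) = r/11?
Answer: 120/11 ≈ 10.909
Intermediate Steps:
L(r) = r/11 (L(r) = r*(1/11) = r/11)
L(-12) - s(-13, 19) = (1/11)*(-12) - 1*(-12) = -12/11 + 12 = 120/11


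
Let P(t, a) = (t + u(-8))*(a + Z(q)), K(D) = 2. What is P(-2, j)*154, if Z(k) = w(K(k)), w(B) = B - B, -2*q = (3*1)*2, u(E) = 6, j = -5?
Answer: -3080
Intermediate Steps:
q = -3 (q = -3*1*2/2 = -3*2/2 = -½*6 = -3)
w(B) = 0
Z(k) = 0
P(t, a) = a*(6 + t) (P(t, a) = (t + 6)*(a + 0) = (6 + t)*a = a*(6 + t))
P(-2, j)*154 = -5*(6 - 2)*154 = -5*4*154 = -20*154 = -3080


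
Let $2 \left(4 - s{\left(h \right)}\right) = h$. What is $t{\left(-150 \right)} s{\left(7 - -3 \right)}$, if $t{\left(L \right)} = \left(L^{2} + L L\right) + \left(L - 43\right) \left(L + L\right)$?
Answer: $-102900$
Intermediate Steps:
$t{\left(L \right)} = 2 L^{2} + 2 L \left(-43 + L\right)$ ($t{\left(L \right)} = \left(L^{2} + L^{2}\right) + \left(-43 + L\right) 2 L = 2 L^{2} + 2 L \left(-43 + L\right)$)
$s{\left(h \right)} = 4 - \frac{h}{2}$
$t{\left(-150 \right)} s{\left(7 - -3 \right)} = 2 \left(-150\right) \left(-43 + 2 \left(-150\right)\right) \left(4 - \frac{7 - -3}{2}\right) = 2 \left(-150\right) \left(-43 - 300\right) \left(4 - \frac{7 + 3}{2}\right) = 2 \left(-150\right) \left(-343\right) \left(4 - 5\right) = 102900 \left(4 - 5\right) = 102900 \left(-1\right) = -102900$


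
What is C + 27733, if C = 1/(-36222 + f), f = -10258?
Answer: 1289029839/46480 ≈ 27733.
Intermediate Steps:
C = -1/46480 (C = 1/(-36222 - 10258) = 1/(-46480) = -1/46480 ≈ -2.1515e-5)
C + 27733 = -1/46480 + 27733 = 1289029839/46480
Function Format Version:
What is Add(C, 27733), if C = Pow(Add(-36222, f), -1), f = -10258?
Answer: Rational(1289029839, 46480) ≈ 27733.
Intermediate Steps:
C = Rational(-1, 46480) (C = Pow(Add(-36222, -10258), -1) = Pow(-46480, -1) = Rational(-1, 46480) ≈ -2.1515e-5)
Add(C, 27733) = Add(Rational(-1, 46480), 27733) = Rational(1289029839, 46480)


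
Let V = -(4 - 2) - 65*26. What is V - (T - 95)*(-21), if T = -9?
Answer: -3876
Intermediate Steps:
V = -1692 (V = -1*2 - 1690 = -2 - 1690 = -1692)
V - (T - 95)*(-21) = -1692 - (-9 - 95)*(-21) = -1692 - (-104)*(-21) = -1692 - 1*2184 = -1692 - 2184 = -3876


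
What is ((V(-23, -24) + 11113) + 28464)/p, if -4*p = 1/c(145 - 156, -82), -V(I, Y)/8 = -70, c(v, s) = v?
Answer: 1766028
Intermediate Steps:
V(I, Y) = 560 (V(I, Y) = -8*(-70) = 560)
p = 1/44 (p = -1/(4*(145 - 156)) = -¼/(-11) = -¼*(-1/11) = 1/44 ≈ 0.022727)
((V(-23, -24) + 11113) + 28464)/p = ((560 + 11113) + 28464)/(1/44) = (11673 + 28464)*44 = 40137*44 = 1766028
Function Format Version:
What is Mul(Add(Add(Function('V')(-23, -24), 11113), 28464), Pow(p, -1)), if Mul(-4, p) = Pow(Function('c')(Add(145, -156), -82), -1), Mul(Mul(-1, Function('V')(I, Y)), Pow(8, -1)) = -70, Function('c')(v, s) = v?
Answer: 1766028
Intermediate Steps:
Function('V')(I, Y) = 560 (Function('V')(I, Y) = Mul(-8, -70) = 560)
p = Rational(1, 44) (p = Mul(Rational(-1, 4), Pow(Add(145, -156), -1)) = Mul(Rational(-1, 4), Pow(-11, -1)) = Mul(Rational(-1, 4), Rational(-1, 11)) = Rational(1, 44) ≈ 0.022727)
Mul(Add(Add(Function('V')(-23, -24), 11113), 28464), Pow(p, -1)) = Mul(Add(Add(560, 11113), 28464), Pow(Rational(1, 44), -1)) = Mul(Add(11673, 28464), 44) = Mul(40137, 44) = 1766028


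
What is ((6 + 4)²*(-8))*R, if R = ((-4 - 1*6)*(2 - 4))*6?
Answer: -96000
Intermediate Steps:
R = 120 (R = ((-4 - 6)*(-2))*6 = -10*(-2)*6 = 20*6 = 120)
((6 + 4)²*(-8))*R = ((6 + 4)²*(-8))*120 = (10²*(-8))*120 = (100*(-8))*120 = -800*120 = -96000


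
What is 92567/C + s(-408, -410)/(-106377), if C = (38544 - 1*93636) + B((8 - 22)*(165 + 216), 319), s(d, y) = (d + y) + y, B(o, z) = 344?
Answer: -9779769215/5823927996 ≈ -1.6792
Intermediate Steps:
s(d, y) = d + 2*y
C = -54748 (C = (38544 - 1*93636) + 344 = (38544 - 93636) + 344 = -55092 + 344 = -54748)
92567/C + s(-408, -410)/(-106377) = 92567/(-54748) + (-408 + 2*(-410))/(-106377) = 92567*(-1/54748) + (-408 - 820)*(-1/106377) = -92567/54748 - 1228*(-1/106377) = -92567/54748 + 1228/106377 = -9779769215/5823927996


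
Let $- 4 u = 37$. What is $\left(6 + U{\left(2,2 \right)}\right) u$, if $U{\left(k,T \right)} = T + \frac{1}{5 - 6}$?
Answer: $- \frac{259}{4} \approx -64.75$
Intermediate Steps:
$U{\left(k,T \right)} = -1 + T$ ($U{\left(k,T \right)} = T + \frac{1}{-1} = T - 1 = -1 + T$)
$u = - \frac{37}{4}$ ($u = \left(- \frac{1}{4}\right) 37 = - \frac{37}{4} \approx -9.25$)
$\left(6 + U{\left(2,2 \right)}\right) u = \left(6 + \left(-1 + 2\right)\right) \left(- \frac{37}{4}\right) = \left(6 + 1\right) \left(- \frac{37}{4}\right) = 7 \left(- \frac{37}{4}\right) = - \frac{259}{4}$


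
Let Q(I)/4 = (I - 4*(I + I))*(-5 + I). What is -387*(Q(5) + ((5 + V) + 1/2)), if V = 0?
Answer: -4257/2 ≈ -2128.5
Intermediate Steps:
Q(I) = -28*I*(-5 + I) (Q(I) = 4*((I - 4*(I + I))*(-5 + I)) = 4*((I - 8*I)*(-5 + I)) = 4*((-7*I)*(-5 + I)) = 4*(-7*I*(-5 + I)) = -28*I*(-5 + I))
-387*(Q(5) + ((5 + V) + 1/2)) = -387*(28*5*(5 - 1*5) + ((5 + 0) + 1/2)) = -387*(28*5*(5 - 5) + (5 + 1/2)) = -387*(28*5*0 + 11/2) = -387*(0 + 11/2) = -387*11/2 = -4257/2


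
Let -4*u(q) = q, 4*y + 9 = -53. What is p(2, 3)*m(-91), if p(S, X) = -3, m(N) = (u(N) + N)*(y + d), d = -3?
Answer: -30303/8 ≈ -3787.9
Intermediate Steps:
y = -31/2 (y = -9/4 + (¼)*(-53) = -9/4 - 53/4 = -31/2 ≈ -15.500)
u(q) = -q/4
m(N) = -111*N/8 (m(N) = (-N/4 + N)*(-31/2 - 3) = (3*N/4)*(-37/2) = -111*N/8)
p(2, 3)*m(-91) = -(-333)*(-91)/8 = -3*10101/8 = -30303/8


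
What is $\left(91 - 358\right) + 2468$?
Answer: $2201$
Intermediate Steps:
$\left(91 - 358\right) + 2468 = -267 + 2468 = 2201$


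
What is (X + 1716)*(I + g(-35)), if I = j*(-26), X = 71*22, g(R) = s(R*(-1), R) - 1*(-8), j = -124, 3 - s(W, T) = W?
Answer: 10489600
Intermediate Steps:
s(W, T) = 3 - W
g(R) = 11 + R (g(R) = (3 - R*(-1)) - 1*(-8) = (3 - (-1)*R) + 8 = (3 + R) + 8 = 11 + R)
X = 1562
I = 3224 (I = -124*(-26) = 3224)
(X + 1716)*(I + g(-35)) = (1562 + 1716)*(3224 + (11 - 35)) = 3278*(3224 - 24) = 3278*3200 = 10489600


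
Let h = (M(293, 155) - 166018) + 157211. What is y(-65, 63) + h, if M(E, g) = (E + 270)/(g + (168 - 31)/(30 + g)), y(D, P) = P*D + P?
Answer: -369813113/28812 ≈ -12835.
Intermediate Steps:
y(D, P) = P + D*P (y(D, P) = D*P + P = P + D*P)
M(E, g) = (270 + E)/(g + 137/(30 + g))
h = -253643129/28812 (h = ((8100 + 30*293 + 270*155 + 293*155)/(137 + 155² + 30*155) - 166018) + 157211 = ((8100 + 8790 + 41850 + 45415)/(137 + 24025 + 4650) - 166018) + 157211 = (104155/28812 - 166018) + 157211 = -4783206461/28812 + 157211 = -253643129/28812 ≈ -8803.4)
y(-65, 63) + h = 63*(1 - 65) - 253643129/28812 = 63*(-64) - 253643129/28812 = -4032 - 253643129/28812 = -369813113/28812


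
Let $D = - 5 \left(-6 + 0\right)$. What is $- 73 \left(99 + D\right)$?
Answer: $-9417$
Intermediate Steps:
$D = 30$ ($D = \left(-5\right) \left(-6\right) = 30$)
$- 73 \left(99 + D\right) = - 73 \left(99 + 30\right) = \left(-73\right) 129 = -9417$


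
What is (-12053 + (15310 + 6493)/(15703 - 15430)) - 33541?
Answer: -12425359/273 ≈ -45514.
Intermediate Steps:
(-12053 + (15310 + 6493)/(15703 - 15430)) - 33541 = (-12053 + 21803/273) - 33541 = -3268666/273 - 33541 = -12425359/273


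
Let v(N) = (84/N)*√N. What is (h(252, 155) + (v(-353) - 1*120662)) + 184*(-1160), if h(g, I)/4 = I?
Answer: -333482 - 84*I*√353/353 ≈ -3.3348e+5 - 4.4709*I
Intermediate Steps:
h(g, I) = 4*I
v(N) = 84/√N
(h(252, 155) + (v(-353) - 1*120662)) + 184*(-1160) = (4*155 + (84/√(-353) - 1*120662)) + 184*(-1160) = (620 + (84*(-I*√353/353) - 120662)) - 213440 = (620 + (-84*I*√353/353 - 120662)) - 213440 = (620 + (-120662 - 84*I*√353/353)) - 213440 = (-120042 - 84*I*√353/353) - 213440 = -333482 - 84*I*√353/353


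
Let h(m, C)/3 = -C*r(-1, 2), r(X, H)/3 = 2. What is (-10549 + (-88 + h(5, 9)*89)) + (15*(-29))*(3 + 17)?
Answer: -33755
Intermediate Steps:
r(X, H) = 6 (r(X, H) = 3*2 = 6)
h(m, C) = -18*C (h(m, C) = 3*(-C*6) = 3*(-6*C) = -18*C)
(-10549 + (-88 + h(5, 9)*89)) + (15*(-29))*(3 + 17) = (-10549 + (-88 - 18*9*89)) + (15*(-29))*(3 + 17) = (-10549 + (-88 - 162*89)) - 435*20 = (-10549 + (-88 - 14418)) - 8700 = (-10549 - 14506) - 8700 = -25055 - 8700 = -33755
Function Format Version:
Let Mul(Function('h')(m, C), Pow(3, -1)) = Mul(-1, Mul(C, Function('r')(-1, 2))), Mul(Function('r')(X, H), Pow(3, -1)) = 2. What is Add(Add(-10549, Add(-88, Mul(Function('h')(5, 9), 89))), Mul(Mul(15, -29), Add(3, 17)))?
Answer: -33755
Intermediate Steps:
Function('r')(X, H) = 6 (Function('r')(X, H) = Mul(3, 2) = 6)
Function('h')(m, C) = Mul(-18, C) (Function('h')(m, C) = Mul(3, Mul(-1, Mul(C, 6))) = Mul(3, Mul(-1, Mul(6, C))) = Mul(3, Mul(-6, C)) = Mul(-18, C))
Add(Add(-10549, Add(-88, Mul(Function('h')(5, 9), 89))), Mul(Mul(15, -29), Add(3, 17))) = Add(Add(-10549, Add(-88, Mul(Mul(-18, 9), 89))), Mul(Mul(15, -29), Add(3, 17))) = Add(Add(-10549, Add(-88, Mul(-162, 89))), Mul(-435, 20)) = Add(Add(-10549, Add(-88, -14418)), -8700) = Add(Add(-10549, -14506), -8700) = Add(-25055, -8700) = -33755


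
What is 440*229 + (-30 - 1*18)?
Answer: 100712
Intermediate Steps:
440*229 + (-30 - 1*18) = 100760 + (-30 - 18) = 100760 - 48 = 100712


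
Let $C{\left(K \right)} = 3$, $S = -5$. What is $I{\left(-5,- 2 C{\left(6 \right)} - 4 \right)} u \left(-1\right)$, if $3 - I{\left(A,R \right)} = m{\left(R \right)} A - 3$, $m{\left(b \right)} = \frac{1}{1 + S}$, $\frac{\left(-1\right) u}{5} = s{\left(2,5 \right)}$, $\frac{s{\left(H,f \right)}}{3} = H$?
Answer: $\frac{285}{2} \approx 142.5$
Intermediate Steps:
$s{\left(H,f \right)} = 3 H$
$u = -30$ ($u = - 5 \cdot 3 \cdot 2 = \left(-5\right) 6 = -30$)
$m{\left(b \right)} = - \frac{1}{4}$ ($m{\left(b \right)} = \frac{1}{1 - 5} = \frac{1}{-4} = - \frac{1}{4}$)
$I{\left(A,R \right)} = 6 + \frac{A}{4}$ ($I{\left(A,R \right)} = 3 - \left(- \frac{A}{4} - 3\right) = 3 - \left(-3 - \frac{A}{4}\right) = 3 + \left(3 + \frac{A}{4}\right) = 6 + \frac{A}{4}$)
$I{\left(-5,- 2 C{\left(6 \right)} - 4 \right)} u \left(-1\right) = \left(6 + \frac{1}{4} \left(-5\right)\right) \left(-30\right) \left(-1\right) = \left(6 - \frac{5}{4}\right) \left(-30\right) \left(-1\right) = \frac{19}{4} \left(-30\right) \left(-1\right) = \left(- \frac{285}{2}\right) \left(-1\right) = \frac{285}{2}$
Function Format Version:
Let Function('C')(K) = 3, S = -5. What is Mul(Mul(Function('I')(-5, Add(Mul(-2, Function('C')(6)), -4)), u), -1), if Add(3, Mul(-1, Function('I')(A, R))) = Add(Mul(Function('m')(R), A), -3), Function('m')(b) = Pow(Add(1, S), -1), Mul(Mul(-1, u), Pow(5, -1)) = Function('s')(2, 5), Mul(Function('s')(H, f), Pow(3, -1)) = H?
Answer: Rational(285, 2) ≈ 142.50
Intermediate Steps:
Function('s')(H, f) = Mul(3, H)
u = -30 (u = Mul(-5, Mul(3, 2)) = Mul(-5, 6) = -30)
Function('m')(b) = Rational(-1, 4) (Function('m')(b) = Pow(Add(1, -5), -1) = Pow(-4, -1) = Rational(-1, 4))
Function('I')(A, R) = Add(6, Mul(Rational(1, 4), A)) (Function('I')(A, R) = Add(3, Mul(-1, Add(Mul(Rational(-1, 4), A), -3))) = Add(3, Mul(-1, Add(-3, Mul(Rational(-1, 4), A)))) = Add(3, Add(3, Mul(Rational(1, 4), A))) = Add(6, Mul(Rational(1, 4), A)))
Mul(Mul(Function('I')(-5, Add(Mul(-2, Function('C')(6)), -4)), u), -1) = Mul(Mul(Add(6, Mul(Rational(1, 4), -5)), -30), -1) = Mul(Mul(Add(6, Rational(-5, 4)), -30), -1) = Mul(Mul(Rational(19, 4), -30), -1) = Mul(Rational(-285, 2), -1) = Rational(285, 2)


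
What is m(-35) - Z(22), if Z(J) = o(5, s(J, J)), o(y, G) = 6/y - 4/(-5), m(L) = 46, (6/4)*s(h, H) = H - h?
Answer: 44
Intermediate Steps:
s(h, H) = -2*h/3 + 2*H/3 (s(h, H) = 2*(H - h)/3 = -2*h/3 + 2*H/3)
o(y, G) = 4/5 + 6/y (o(y, G) = 6/y - 4*(-1/5) = 6/y + 4/5 = 4/5 + 6/y)
Z(J) = 2 (Z(J) = 4/5 + 6/5 = 2)
m(-35) - Z(22) = 46 - 1*2 = 46 - 2 = 44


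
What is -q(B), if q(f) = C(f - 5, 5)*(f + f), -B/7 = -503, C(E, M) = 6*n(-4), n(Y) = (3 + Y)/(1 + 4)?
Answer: 42252/5 ≈ 8450.4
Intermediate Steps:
n(Y) = ⅗ + Y/5 (n(Y) = (3 + Y)/5 = (3 + Y)*(⅕) = ⅗ + Y/5)
C(E, M) = -6/5 (C(E, M) = 6*(⅗ + (⅕)*(-4)) = 6*(⅗ - ⅘) = 6*(-⅕) = -6/5)
B = 3521 (B = -7*(-503) = 3521)
q(f) = -12*f/5 (q(f) = -6*(f + f)/5 = -12*f/5)
-q(B) = -(-12)*3521/5 = -1*(-42252/5) = 42252/5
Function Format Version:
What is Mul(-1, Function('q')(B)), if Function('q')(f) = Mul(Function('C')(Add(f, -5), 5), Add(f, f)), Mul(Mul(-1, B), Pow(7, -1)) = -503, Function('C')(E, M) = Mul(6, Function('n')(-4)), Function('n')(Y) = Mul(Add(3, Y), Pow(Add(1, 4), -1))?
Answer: Rational(42252, 5) ≈ 8450.4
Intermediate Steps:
Function('n')(Y) = Add(Rational(3, 5), Mul(Rational(1, 5), Y)) (Function('n')(Y) = Mul(Add(3, Y), Pow(5, -1)) = Mul(Add(3, Y), Rational(1, 5)) = Add(Rational(3, 5), Mul(Rational(1, 5), Y)))
Function('C')(E, M) = Rational(-6, 5) (Function('C')(E, M) = Mul(6, Add(Rational(3, 5), Mul(Rational(1, 5), -4))) = Mul(6, Add(Rational(3, 5), Rational(-4, 5))) = Mul(6, Rational(-1, 5)) = Rational(-6, 5))
B = 3521 (B = Mul(-7, -503) = 3521)
Function('q')(f) = Mul(Rational(-12, 5), f) (Function('q')(f) = Mul(Rational(-6, 5), Add(f, f)) = Mul(Rational(-6, 5), Mul(2, f)) = Mul(Rational(-12, 5), f))
Mul(-1, Function('q')(B)) = Mul(-1, Mul(Rational(-12, 5), 3521)) = Mul(-1, Rational(-42252, 5)) = Rational(42252, 5)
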